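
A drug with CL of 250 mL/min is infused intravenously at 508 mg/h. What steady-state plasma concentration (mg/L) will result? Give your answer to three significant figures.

CL = 250 mL/min = 250 × 0.06 = 15.00 L/h
Css = rate / CL = 508 / 15.00 = 33.87 mg/L

33.9 mg/L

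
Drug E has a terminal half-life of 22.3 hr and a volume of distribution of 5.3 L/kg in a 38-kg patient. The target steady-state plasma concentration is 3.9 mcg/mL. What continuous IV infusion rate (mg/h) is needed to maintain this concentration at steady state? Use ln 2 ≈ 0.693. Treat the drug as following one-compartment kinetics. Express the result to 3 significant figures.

Vd(total) = 38 kg × 5.3 L/kg = 201.4 L
k = 0.693/22.3 = 0.03108 h⁻¹, so CL = k·Vd = 0.03108 × 201.4 = 6.260 L/h
Infusion rate = CL × Css = 6.260 × 3.9 = 24.41 mg/h

24.4 mg/h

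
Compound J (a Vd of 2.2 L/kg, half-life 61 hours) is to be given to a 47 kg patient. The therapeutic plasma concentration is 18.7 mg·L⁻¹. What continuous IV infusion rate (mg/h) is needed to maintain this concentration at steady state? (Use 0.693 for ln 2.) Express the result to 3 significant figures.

22.0 mg/h

Vd = 2.2 L/kg × 47 kg = 103.4 L
CL = 0.693 × Vd / t½ = 0.693 × 103.4 / 61 = 1.175 L/h
Infusion rate = CL × Css = 1.175 × 18.7 = 21.97 mg/h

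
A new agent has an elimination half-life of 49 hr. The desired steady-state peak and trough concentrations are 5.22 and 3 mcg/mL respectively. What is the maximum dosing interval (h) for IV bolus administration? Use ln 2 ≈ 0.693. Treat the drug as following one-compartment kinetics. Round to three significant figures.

k = 0.693 / t½ = 0.693 / 49 = 0.01414 h⁻¹
Between IV bolus doses, concentration decays as C = C₀·e^(−kτ), so C_peak/C_trough = e^(kτ).
τ_max = ln(C_peak/C_trough) / k = ln(5.22/3) / 0.01414 = 0.5539 / 0.01414 = 39.17 h

39.2 h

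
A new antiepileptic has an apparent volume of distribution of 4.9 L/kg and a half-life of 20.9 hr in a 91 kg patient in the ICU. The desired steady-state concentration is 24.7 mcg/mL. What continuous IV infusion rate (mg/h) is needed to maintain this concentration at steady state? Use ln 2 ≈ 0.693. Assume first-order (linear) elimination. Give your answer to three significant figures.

Vd = 4.9 L/kg × 91 kg = 445.9 L
CL = ln 2 · Vd / t½ = 0.693 × 445.9 / 20.9 = 14.79 L/h
Infusion rate = CL × Css = 14.79 × 24.7 = 365.3 mg/h

365 mg/h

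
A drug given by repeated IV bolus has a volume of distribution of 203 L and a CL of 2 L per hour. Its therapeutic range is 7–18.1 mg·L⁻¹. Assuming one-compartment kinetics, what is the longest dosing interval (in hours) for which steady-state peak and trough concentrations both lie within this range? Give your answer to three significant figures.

96.4 h

k = CL / Vd = 2.000 / 203.0 = 0.009852 h⁻¹
Between IV bolus doses, concentration decays as C = C₀·e^(−kτ), so C_peak/C_trough = e^(kτ).
τ_max = ln(C_peak/C_trough) / k = ln(18.1/7) / 0.009852 = 0.9500 / 0.009852 = 96.43 h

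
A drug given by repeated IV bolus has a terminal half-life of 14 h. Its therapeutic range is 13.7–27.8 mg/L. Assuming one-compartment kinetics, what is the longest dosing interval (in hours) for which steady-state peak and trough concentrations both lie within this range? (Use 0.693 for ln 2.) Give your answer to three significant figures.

k = 0.693 / t½ = 0.693 / 14 = 0.04950 h⁻¹
Between IV bolus doses, concentration decays as C = C₀·e^(−kτ), so C_peak/C_trough = e^(kτ).
τ_max = ln(C_peak/C_trough) / k = ln(27.8/13.7) / 0.04950 = 0.7076 / 0.04950 = 14.29 h

14.3 h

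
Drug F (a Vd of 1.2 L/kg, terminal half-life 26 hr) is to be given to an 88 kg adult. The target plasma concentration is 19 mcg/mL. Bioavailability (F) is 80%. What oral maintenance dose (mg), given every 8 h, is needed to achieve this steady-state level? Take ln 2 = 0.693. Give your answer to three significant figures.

Total Vd = 1.2 × 88 = 105.6 L
CL = ln 2 · Vd / t½ = 0.693 × 105.6 / 26 = 2.815 L/h
D = CL × Css × τ / F = 2.815 × 19 × 8 / 0.8 = 534.9 mg

535 mg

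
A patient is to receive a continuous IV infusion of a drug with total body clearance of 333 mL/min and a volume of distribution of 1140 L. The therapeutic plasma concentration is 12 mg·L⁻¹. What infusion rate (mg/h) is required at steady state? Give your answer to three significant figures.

CL = 333 mL/min × 60/1000 = 19.98 L/h
R₀ = 19.98 × 12 = 239.8 mg/h

240 mg/h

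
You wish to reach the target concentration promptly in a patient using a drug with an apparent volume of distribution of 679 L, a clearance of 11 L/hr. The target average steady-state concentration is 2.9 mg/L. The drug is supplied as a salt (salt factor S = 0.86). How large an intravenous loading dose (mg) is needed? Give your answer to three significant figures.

LD = Vd × C / S = 679.0 × 2.900 / 0.86 = 2290 mg

2290 mg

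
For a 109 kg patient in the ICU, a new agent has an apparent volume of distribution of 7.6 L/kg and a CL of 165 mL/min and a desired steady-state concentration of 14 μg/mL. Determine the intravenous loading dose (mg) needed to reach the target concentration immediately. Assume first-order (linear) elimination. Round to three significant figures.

11600 mg

Vd = 7.6 L/kg × 109 kg = 828.4 L
Loading dose depends on Vd (not clearance): it fills the distribution volume.
LD = Vd × C = 828.4 × 14.00 = 11600 mg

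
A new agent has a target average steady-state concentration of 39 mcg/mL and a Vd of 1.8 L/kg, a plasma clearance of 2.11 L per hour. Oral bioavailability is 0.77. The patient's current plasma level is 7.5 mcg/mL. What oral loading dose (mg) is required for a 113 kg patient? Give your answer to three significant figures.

Vd(total) = 113 kg × 1.8 L/kg = 203.4 L
Concentration deficit ΔC = 39 − 7.5 = 31.50 mg/L
LD = Vd × ΔC / F = 203.4 × 31.50 / 0.77 = 8321 mg

8320 mg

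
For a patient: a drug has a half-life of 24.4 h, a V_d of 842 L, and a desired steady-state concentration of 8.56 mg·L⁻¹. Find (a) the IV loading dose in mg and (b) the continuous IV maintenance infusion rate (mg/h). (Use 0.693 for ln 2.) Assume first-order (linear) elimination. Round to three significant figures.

LD = Vd × C = 842.0 × 8.56 = 7208 mg
CL = 0.693 × Vd / t½ = 0.693 × 842.0 / 24.4 = 23.91 L/h
Infusion rate = CL × Css = 23.91 × 8.56 = 204.7 mg/h

(a) 7210 mg; (b) 205 mg/h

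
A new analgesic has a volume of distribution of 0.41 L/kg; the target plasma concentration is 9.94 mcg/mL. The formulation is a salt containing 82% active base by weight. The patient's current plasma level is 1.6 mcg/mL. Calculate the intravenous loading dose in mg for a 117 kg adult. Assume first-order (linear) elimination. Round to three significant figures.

488 mg

Vd(total) = 117 kg × 0.41 L/kg = 47.97 L
Concentration deficit ΔC = 9.94 − 1.6 = 8.340 mg/L
LD = Vd × ΔC / S = 47.97 × 8.340 / 0.82 = 487.9 mg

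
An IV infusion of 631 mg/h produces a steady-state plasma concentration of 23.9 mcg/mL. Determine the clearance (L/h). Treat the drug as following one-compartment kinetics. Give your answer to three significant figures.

At steady state, infusion rate = CL × Css, so CL = rate / Css.
CL = 631 / 23.9 = 26.40 L/h

26.4 L/h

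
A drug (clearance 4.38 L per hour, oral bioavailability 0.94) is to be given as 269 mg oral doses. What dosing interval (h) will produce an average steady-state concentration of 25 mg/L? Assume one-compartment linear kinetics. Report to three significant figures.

F·D/τ = CL·Css → τ = F·D / (CL·Css).
τ = 0.94 × 269 / (4.38 × 25) = 2.309 h

2.31 h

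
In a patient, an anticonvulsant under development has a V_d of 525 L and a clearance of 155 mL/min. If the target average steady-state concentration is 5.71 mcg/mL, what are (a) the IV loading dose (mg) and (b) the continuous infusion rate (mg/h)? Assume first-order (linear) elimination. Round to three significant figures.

LD = Vd · C_target = 525.0 × 5.71 = 2998 mg
Convert clearance: 155 mL/min × 60 min/h ÷ 1000 mL/L = 9.300 L/h
Maintenance infusion rate = CL × Css = 9.300 × 5.71 = 53.10 mg/h

(a) 3000 mg; (b) 53.1 mg/h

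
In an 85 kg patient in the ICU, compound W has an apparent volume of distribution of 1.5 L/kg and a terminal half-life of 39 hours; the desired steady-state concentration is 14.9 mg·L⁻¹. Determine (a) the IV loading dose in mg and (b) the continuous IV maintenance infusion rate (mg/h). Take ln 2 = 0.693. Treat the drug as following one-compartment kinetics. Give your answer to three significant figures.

Vd(total) = 85 kg × 1.5 L/kg = 127.5 L
LD = Vd × C = 127.5 × 14.9 = 1900 mg
CL = 0.693 × Vd / t½ = 0.693 × 127.5 / 39 = 2.266 L/h
Infusion rate = CL × Css = 2.266 × 14.9 = 33.76 mg/h

(a) 1900 mg; (b) 33.8 mg/h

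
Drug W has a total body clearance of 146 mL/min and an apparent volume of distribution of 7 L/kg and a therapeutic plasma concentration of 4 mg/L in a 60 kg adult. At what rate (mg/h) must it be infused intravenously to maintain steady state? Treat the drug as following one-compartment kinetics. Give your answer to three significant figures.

Convert clearance: 146 mL/min × 60 min/h ÷ 1000 mL/L = 8.760 L/h
R₀ = 8.760 × 4 = 35.04 mg/h

35.0 mg/h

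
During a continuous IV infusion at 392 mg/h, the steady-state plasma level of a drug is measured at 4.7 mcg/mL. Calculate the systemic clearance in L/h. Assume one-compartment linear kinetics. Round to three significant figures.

83.4 L/h

At steady state, infusion rate = CL × Css, so CL = rate / Css.
CL = 392 / 4.7 = 83.40 L/h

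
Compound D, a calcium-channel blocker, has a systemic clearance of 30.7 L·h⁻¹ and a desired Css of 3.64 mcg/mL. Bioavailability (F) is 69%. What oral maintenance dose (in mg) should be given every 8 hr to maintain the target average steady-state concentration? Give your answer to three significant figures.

1300 mg

At steady state, dose per interval replaces the amount cleared in that interval: F·D/τ = CL·Css.
D = CL × Css × τ / F = 30.70 × 3.64 × 8 / 0.69 = 1296 mg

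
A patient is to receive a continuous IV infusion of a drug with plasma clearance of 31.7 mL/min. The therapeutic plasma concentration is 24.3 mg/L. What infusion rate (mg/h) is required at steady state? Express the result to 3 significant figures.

CL = 31.7 mL/min = 31.7 × 0.06 = 1.902 L/h
At steady state, infusion rate equals elimination rate: rate in = CL × Css.
R₀ = 1.902 × 24.3 = 46.22 mg/h

46.2 mg/h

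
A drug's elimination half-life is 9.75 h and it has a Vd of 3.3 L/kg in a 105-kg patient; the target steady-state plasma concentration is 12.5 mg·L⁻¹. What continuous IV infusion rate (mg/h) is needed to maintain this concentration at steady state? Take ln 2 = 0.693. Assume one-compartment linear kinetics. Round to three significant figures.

Vd = 3.3 L/kg × 105 kg = 346.5 L
CL = 0.693 × Vd / t½ = 0.693 × 346.5 / 9.75 = 24.63 L/h
Infusion rate = CL × Css = 24.63 × 12.5 = 307.9 mg/h

308 mg/h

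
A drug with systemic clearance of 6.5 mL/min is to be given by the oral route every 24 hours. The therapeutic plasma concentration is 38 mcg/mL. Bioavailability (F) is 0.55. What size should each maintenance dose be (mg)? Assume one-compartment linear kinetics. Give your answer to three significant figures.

CL = 6.5 mL/min = 6.5 × 0.06 = 0.3900 L/h
At steady state, dose per interval replaces the amount cleared in that interval: F·D/τ = CL·Css.
D = CL × Css × τ / F = 0.3900 × 38 × 24 / 0.55 = 646.7 mg

647 mg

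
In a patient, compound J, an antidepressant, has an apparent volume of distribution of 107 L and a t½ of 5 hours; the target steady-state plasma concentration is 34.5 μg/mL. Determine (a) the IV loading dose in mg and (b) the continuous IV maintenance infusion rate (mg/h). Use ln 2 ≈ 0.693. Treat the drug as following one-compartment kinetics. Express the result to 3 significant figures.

LD = Vd × C = 107.0 × 34.5 = 3692 mg
CL = 0.693 × Vd / t½ = 0.693 × 107.0 / 5 = 14.83 L/h
Infusion rate = CL × Css = 14.83 × 34.5 = 511.6 mg/h

(a) 3690 mg; (b) 512 mg/h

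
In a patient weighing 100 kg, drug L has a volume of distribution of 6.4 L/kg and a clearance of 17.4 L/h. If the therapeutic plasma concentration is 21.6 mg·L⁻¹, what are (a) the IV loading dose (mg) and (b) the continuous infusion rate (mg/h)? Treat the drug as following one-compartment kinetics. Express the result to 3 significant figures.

(a) 13800 mg; (b) 376 mg/h

Vd = 6.4 L/kg × 100 kg = 640.0 L
Loading: fill Vd to C_target → 640.0 L × 21.6 mg/L = 13820 mg
Maintenance: replace elimination → rate = CL × Css = 17.40 × 21.6 = 375.8 mg/h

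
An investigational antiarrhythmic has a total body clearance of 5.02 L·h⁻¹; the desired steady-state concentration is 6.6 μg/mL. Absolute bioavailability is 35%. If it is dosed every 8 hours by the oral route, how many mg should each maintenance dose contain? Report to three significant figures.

D = CL × Css × τ / F = 5.020 × 6.6 × 8 / 0.35 = 757.3 mg

757 mg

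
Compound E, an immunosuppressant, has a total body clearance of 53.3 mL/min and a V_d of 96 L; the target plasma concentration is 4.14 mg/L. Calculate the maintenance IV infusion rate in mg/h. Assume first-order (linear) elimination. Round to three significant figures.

CL = 53.3 mL/min = 53.3 × 0.06 = 3.198 L/h
At steady state, infusion rate equals elimination rate: rate in = CL × Css.
Rate = CL × Css = 3.198 × 4.14 = 13.24 mg/h

13.2 mg/h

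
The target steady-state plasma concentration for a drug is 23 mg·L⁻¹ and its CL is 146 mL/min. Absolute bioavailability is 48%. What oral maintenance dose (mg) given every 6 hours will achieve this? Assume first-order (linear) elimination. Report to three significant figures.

Convert clearance: 146 mL/min × 60 min/h ÷ 1000 mL/L = 8.760 L/h
D = CL × Css × τ / F = 8.760 × 23 × 6 / 0.48 = 2519 mg

2520 mg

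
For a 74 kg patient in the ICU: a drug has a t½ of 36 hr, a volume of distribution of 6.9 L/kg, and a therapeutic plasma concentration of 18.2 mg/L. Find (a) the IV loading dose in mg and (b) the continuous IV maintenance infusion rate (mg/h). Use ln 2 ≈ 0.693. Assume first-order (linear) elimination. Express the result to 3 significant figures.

Vd = 6.9 L/kg × 74 kg = 510.6 L
LD = Vd × C = 510.6 × 18.2 = 9293 mg
CL = 0.693 × Vd / t½ = 0.693 × 510.6 / 36 = 9.829 L/h
Infusion rate = CL × Css = 9.829 × 18.2 = 178.9 mg/h

(a) 9290 mg; (b) 179 mg/h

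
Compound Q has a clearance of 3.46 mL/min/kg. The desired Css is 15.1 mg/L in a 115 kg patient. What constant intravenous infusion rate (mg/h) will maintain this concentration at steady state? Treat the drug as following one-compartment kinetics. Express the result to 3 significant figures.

CL = 3.46 mL/min/kg × 115 kg = 397.9 mL/min = 397.9 × 60/1000 = 23.87 L/h
Rate = CL × Css = 23.87 × 15.1 = 360.4 mg/h

360 mg/h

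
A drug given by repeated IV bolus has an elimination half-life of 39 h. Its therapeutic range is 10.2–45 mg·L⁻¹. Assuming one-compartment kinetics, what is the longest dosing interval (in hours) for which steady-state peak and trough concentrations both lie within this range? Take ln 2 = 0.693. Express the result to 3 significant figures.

k = 0.693 / t½ = 0.693 / 39 = 0.01777 h⁻¹
Between IV bolus doses, concentration decays as C = C₀·e^(−kτ), so C_peak/C_trough = e^(kτ).
τ_max = ln(C_peak/C_trough) / k = ln(45/10.2) / 0.01777 = 1.484 / 0.01777 = 83.51 h

83.5 h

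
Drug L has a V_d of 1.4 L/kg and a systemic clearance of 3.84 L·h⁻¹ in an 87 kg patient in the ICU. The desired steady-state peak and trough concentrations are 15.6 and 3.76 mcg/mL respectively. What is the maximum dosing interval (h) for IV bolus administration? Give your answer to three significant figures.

Total Vd = 1.4 × 87 = 121.8 L
k = CL / Vd = 3.840 / 121.8 = 0.03153 h⁻¹
Between IV bolus doses, concentration decays as C = C₀·e^(−kτ), so C_peak/C_trough = e^(kτ).
τ_max = ln(C_peak/C_trough) / k = ln(15.6/3.76) / 0.03153 = 1.423 / 0.03153 = 45.13 h

45.1 h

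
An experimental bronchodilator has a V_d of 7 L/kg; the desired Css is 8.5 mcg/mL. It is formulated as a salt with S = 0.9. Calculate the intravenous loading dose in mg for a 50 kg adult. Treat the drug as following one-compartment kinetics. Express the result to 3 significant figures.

Vd = 7 L/kg × 50 kg = 350.0 L
The loading dose fills Vd to the target concentration.
LD = Vd × C / S = 350.0 × 8.500 / 0.9 = 3306 mg

3310 mg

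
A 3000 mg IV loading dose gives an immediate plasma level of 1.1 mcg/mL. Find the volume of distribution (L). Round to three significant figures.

Immediately after an IV bolus, C₀ = Dose / Vd, so Vd = Dose / C₀.
Vd = 3000 / 1.1 = 2727 L

2730 L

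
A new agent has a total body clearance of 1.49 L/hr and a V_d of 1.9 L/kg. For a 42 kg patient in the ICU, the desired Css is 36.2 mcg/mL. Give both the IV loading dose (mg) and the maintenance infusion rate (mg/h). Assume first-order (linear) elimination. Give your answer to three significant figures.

Total Vd = 1.9 × 42 = 79.80 L
Loading: fill Vd to C_target → 79.80 L × 36.2 mg/L = 2889 mg
Infusion rate = 1.490 L/h × 36.2 mg/L = 53.94 mg/h

(a) 2890 mg; (b) 53.9 mg/h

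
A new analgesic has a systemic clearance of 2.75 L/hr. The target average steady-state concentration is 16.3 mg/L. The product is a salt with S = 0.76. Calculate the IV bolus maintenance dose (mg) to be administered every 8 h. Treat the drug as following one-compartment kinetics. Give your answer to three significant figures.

472 mg

At steady state, dose per interval replaces the amount cleared in that interval: S·D/τ = CL·Css.
D = CL × Css × τ / S = 2.750 × 16.3 × 8 / 0.76 = 471.8 mg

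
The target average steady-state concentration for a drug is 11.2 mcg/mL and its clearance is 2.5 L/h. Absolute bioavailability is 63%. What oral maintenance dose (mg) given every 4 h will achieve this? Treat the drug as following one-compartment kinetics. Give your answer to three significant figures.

D = CL × Css × τ / F = 2.500 × 11.2 × 4 / 0.63 = 177.8 mg

178 mg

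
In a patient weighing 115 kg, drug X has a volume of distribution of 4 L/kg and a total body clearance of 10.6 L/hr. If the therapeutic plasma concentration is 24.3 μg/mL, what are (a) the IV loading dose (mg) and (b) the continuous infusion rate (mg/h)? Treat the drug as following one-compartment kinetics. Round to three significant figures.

Total Vd = 4 × 115 = 460.0 L
LD = Vd · C_target = 460.0 × 24.3 = 11180 mg
Infusion rate = 10.60 L/h × 24.3 mg/L = 257.6 mg/h

(a) 11200 mg; (b) 258 mg/h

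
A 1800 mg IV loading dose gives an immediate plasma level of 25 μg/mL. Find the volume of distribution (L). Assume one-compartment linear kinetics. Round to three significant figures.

Immediately after an IV bolus, C₀ = Dose / Vd, so Vd = Dose / C₀.
Vd = 1800 / 25 = 72.00 L

72.0 L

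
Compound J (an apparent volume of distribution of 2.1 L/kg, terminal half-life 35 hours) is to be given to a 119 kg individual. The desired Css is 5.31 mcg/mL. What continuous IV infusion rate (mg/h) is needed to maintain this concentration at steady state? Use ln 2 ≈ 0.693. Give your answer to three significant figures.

Vd(total) = 119 kg × 2.1 L/kg = 249.9 L
k = 0.693/35 = 0.01980 h⁻¹, so CL = k·Vd = 0.01980 × 249.9 = 4.948 L/h
Infusion rate = CL × Css = 4.948 × 5.31 = 26.27 mg/h

26.3 mg/h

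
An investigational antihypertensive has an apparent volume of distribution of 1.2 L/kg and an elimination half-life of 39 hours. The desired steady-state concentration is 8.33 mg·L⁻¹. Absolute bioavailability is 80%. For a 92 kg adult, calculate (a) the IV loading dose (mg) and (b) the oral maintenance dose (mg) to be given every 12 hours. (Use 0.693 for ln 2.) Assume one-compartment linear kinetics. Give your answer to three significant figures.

Total Vd = 1.2 × 92 = 110.4 L
LD = Vd × C = 110.4 × 8.33 = 919.6 mg
CL = 0.693 × Vd / t½ = 0.693 × 110.4 / 39 = 1.962 L/h
D = CL × Css × τ / F = 1.962 × 8.33 × 12 / 0.8 = 245.2 mg

(a) 920 mg; (b) 245 mg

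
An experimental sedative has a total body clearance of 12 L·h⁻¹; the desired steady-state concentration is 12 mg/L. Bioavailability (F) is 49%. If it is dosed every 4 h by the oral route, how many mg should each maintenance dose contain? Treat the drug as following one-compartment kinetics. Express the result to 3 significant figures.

At steady state, dose per interval replaces the amount cleared in that interval: F·D/τ = CL·Css.
D = CL × Css × τ / F = 12.00 × 12 × 4 / 0.49 = 1176 mg

1180 mg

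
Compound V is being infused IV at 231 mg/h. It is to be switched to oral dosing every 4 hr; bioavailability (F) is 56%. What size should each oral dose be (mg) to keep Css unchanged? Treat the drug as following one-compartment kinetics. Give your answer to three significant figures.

1650 mg

To maintain the same Css, the systemic dosing rate must be unchanged: F·D/τ = infusion rate.
D = rate × τ / F = 231 × 4 / 0.56 = 1650 mg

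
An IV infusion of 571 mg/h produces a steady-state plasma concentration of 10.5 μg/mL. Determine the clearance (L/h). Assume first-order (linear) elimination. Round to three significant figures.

At steady state, infusion rate = CL × Css, so CL = rate / Css.
CL = 571 / 10.5 = 54.38 L/h

54.4 L/h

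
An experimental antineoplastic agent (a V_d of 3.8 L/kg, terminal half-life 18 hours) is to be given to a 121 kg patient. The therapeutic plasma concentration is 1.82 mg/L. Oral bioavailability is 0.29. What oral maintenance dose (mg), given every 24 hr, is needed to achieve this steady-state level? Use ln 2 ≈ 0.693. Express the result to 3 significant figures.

Vd(total) = 121 kg × 3.8 L/kg = 459.8 L
k = 0.693/18 = 0.03850 h⁻¹, so CL = k·Vd = 0.03850 × 459.8 = 17.70 L/h
D = CL × Css × τ / F = 17.70 × 1.82 × 24 / 0.29 = 2666 mg

2670 mg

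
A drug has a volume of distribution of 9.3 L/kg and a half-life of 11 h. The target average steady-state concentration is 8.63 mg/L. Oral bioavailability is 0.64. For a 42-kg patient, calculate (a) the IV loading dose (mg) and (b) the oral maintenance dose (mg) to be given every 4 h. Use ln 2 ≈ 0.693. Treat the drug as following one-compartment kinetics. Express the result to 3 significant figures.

Vd(total) = 42 kg × 9.3 L/kg = 390.6 L
LD = Vd × C = 390.6 × 8.63 = 3371 mg
CL = 0.693 × Vd / t½ = 0.693 × 390.6 / 11 = 24.61 L/h
D = CL × Css × τ / F = 24.61 × 8.63 × 4 / 0.64 = 1327 mg

(a) 3370 mg; (b) 1330 mg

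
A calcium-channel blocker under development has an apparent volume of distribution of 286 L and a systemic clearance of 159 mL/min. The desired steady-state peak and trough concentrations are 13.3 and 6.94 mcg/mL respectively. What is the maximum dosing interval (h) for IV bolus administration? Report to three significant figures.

CL = 159 mL/min = 159 × 0.06 = 9.540 L/h
k = CL / Vd = 9.540 / 286.0 = 0.03336 h⁻¹
Between IV bolus doses, concentration decays as C = C₀·e^(−kτ), so C_peak/C_trough = e^(kτ).
τ_max = ln(C_peak/C_trough) / k = ln(13.3/6.94) / 0.03336 = 0.6505 / 0.03336 = 19.50 h

19.5 h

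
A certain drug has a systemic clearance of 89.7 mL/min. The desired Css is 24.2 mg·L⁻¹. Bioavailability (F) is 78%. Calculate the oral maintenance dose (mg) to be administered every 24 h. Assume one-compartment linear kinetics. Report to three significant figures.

CL = 89.7 mL/min × 60/1000 = 5.382 L/h
D = CL × Css × τ / F = 5.382 × 24.2 × 24 / 0.78 = 4008 mg

4010 mg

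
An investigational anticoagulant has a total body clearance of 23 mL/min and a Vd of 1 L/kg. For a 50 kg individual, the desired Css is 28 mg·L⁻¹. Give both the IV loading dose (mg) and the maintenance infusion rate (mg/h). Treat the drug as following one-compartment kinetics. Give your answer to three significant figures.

(a) 1400 mg; (b) 38.6 mg/h

Vd = 1 L/kg × 50 kg = 50.00 L
Loading: fill Vd to C_target → 50.00 L × 28 mg/L = 1400 mg
CL = 23 mL/min × 60/1000 = 1.380 L/h
Infusion rate = 1.380 L/h × 28 mg/L = 38.64 mg/h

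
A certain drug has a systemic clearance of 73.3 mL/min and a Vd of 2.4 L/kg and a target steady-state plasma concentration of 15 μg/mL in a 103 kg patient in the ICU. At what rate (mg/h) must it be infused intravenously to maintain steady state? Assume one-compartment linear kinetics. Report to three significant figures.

Convert clearance: 73.3 mL/min × 60 min/h ÷ 1000 mL/L = 4.398 L/h
R₀ = 4.398 × 15 = 65.97 mg/h

66.0 mg/h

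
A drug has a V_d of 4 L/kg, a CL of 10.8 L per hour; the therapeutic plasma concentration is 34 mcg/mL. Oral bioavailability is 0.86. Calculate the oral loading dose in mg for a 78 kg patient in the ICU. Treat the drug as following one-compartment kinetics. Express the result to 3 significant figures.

12300 mg

Vd(total) = 78 kg × 4 L/kg = 312.0 L
The loading dose fills Vd to the target concentration; clearance is irrelevant here.
LD = Vd × C / F = 312.0 × 34.00 / 0.86 = 12330 mg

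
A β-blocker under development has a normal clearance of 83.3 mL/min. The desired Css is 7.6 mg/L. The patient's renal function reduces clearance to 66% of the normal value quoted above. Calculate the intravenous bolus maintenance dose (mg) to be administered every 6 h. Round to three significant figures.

150 mg

CL = 83.3 mL/min = 83.3 × 0.06 = 4.998 L/h
Patient clearance = 0.66 × 4.998 = 3.299 L/h
D = CL × Css × τ = 3.299 × 7.6 × 6 = 150.4 mg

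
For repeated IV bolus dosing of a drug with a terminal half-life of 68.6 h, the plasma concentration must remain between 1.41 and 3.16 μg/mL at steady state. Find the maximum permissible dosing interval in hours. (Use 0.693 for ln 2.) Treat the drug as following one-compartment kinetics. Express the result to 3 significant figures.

79.9 h

k = 0.693 / t½ = 0.693 / 68.6 = 0.01010 h⁻¹
Between IV bolus doses, concentration decays as C = C₀·e^(−kτ), so C_peak/C_trough = e^(kτ).
τ_max = ln(C_peak/C_trough) / k = ln(3.16/1.41) / 0.01010 = 0.8070 / 0.01010 = 79.90 h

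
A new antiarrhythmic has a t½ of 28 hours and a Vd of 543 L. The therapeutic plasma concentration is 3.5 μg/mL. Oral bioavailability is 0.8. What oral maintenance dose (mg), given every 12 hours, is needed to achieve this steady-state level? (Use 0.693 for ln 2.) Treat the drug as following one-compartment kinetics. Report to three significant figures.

CL = 0.693 × Vd / t½ = 0.693 × 543.0 / 28 = 13.44 L/h
D = CL × Css × τ / F = 13.44 × 3.5 × 12 / 0.8 = 705.6 mg

706 mg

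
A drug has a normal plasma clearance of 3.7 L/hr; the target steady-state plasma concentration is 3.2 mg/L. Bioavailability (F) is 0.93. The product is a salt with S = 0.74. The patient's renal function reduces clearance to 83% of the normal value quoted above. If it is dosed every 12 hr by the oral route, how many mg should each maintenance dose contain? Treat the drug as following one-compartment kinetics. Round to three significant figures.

171 mg

Patient clearance = 0.83 × 3.700 = 3.071 L/h
At steady state, dose per interval replaces the amount cleared in that interval: F·S·D/τ = CL·Css.
D = CL × Css × τ / F / S = 3.071 × 3.2 × 12 / 0.93 / 0.74 = 171.4 mg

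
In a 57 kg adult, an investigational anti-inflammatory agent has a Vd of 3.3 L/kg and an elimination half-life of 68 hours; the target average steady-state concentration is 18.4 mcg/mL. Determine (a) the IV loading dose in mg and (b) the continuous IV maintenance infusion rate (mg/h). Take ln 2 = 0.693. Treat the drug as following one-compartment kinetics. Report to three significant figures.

Vd(total) = 57 kg × 3.3 L/kg = 188.1 L
LD = Vd × C = 188.1 × 18.4 = 3461 mg
CL = 0.693 × Vd / t½ = 0.693 × 188.1 / 68 = 1.917 L/h
Infusion rate = CL × Css = 1.917 × 18.4 = 35.27 mg/h

(a) 3460 mg; (b) 35.3 mg/h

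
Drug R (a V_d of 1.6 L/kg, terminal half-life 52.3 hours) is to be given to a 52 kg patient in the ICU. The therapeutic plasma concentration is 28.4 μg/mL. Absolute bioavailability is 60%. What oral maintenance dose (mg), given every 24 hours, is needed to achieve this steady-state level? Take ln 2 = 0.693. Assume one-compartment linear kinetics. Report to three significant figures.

1250 mg

Total Vd = 1.6 × 52 = 83.20 L
CL = ln 2 · Vd / t½ = 0.693 × 83.20 / 52.3 = 1.102 L/h
D = CL × Css × τ / F = 1.102 × 28.4 × 24 / 0.6 = 1252 mg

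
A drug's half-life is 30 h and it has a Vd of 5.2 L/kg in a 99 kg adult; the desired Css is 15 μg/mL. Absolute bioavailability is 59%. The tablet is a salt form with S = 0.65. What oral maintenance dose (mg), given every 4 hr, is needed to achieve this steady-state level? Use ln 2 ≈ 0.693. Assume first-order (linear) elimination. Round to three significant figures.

Total Vd = 5.2 × 99 = 514.8 L
CL = 0.693 × Vd / t½ = 0.693 × 514.8 / 30 = 11.89 L/h
D = CL × Css × τ / F / S = 11.89 × 15 × 4 / 0.59 / 0.65 = 1860 mg

1860 mg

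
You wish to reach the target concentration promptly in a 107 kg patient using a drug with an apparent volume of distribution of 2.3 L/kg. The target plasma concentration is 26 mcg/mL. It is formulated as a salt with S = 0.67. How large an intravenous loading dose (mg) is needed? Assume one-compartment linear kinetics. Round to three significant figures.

9550 mg

Total Vd = 2.3 × 107 = 246.1 L
LD = Vd × C / S = 246.1 × 26.00 / 0.67 = 9550 mg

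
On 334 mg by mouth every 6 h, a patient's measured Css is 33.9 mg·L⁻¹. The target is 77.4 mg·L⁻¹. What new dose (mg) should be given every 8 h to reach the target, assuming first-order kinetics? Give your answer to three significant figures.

With linear kinetics, Css is proportional to dose rate (D/τ) at fixed clearance.
D₂ = D₁ × (Css,target / Css,current) × (τ₂/τ₁) = 334 × (77.4/33.9) × (8/6) = 1017 mg

1020 mg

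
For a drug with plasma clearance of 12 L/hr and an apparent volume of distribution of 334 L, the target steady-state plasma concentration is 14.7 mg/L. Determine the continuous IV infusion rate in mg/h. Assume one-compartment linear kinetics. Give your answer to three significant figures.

Infusion rate = CL · Css = 12.00 L/h × 14.7 mg/L = 176.4 mg/h

176 mg/h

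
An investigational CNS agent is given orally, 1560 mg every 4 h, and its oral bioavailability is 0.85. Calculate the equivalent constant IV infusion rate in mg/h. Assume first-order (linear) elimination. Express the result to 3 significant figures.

332 mg/h

Equivalent systemic input: infusion rate = F·D/τ.
Rate = 0.85 × 1560 / 4 = 331.5 mg/h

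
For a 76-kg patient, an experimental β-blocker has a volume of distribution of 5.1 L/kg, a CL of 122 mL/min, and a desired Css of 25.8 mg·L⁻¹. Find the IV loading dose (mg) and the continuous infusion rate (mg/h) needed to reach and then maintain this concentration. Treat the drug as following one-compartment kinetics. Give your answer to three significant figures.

Total Vd = 5.1 × 76 = 387.6 L
Loading dose = Vd × C = 387.6 × 25.8 = 10000 mg
CL = 122 mL/min = 122 × 0.06 = 7.320 L/h
Maintenance infusion rate = CL × Css = 7.320 × 25.8 = 188.9 mg/h

(a) 10000 mg; (b) 189 mg/h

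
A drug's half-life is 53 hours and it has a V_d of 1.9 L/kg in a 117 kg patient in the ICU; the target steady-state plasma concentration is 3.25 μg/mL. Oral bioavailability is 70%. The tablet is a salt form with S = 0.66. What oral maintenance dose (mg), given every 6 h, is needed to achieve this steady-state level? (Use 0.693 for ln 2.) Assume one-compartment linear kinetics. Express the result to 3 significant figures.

Vd(total) = 117 kg × 1.9 L/kg = 222.3 L
k = 0.693/53 = 0.01308 h⁻¹, so CL = k·Vd = 0.01308 × 222.3 = 2.908 L/h
D = CL × Css × τ / F / S = 2.908 × 3.25 × 6 / 0.7 / 0.66 = 122.7 mg

123 mg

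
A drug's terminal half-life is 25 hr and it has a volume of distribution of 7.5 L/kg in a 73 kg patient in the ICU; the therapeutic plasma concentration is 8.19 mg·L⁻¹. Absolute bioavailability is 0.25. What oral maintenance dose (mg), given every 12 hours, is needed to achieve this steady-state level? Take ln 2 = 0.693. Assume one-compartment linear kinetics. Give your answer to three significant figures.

5970 mg

Vd = 7.5 L/kg × 73 kg = 547.5 L
k = 0.693/25 = 0.02772 h⁻¹, so CL = k·Vd = 0.02772 × 547.5 = 15.18 L/h
D = CL × Css × τ / F = 15.18 × 8.19 × 12 / 0.25 = 5968 mg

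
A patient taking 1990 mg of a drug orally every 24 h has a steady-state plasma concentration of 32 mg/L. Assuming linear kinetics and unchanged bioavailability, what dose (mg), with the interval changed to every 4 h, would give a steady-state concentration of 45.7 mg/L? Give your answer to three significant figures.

For first-order elimination, Css ∝ F·D/(CL·τ); F and CL are unchanged, so Css ∝ D/τ.
D₂ = D₁ × (Css,target / Css,current) × (τ₂/τ₁) = 1990 × (45.7/32) × (4/24) = 473.7 mg

474 mg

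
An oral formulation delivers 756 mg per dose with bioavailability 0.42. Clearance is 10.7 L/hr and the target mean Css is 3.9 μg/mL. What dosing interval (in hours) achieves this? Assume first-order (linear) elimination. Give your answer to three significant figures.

7.61 h

F·D/τ = CL·Css → τ = F·D / (CL·Css).
τ = 0.42 × 756 / (10.7 × 3.9) = 7.609 h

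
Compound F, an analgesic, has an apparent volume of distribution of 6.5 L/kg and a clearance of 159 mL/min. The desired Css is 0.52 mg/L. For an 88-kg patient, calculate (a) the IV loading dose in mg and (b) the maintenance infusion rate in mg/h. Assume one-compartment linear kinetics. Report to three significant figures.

(a) 297 mg; (b) 4.96 mg/h

Vd(total) = 88 kg × 6.5 L/kg = 572.0 L
Loading: fill Vd to C_target → 572.0 L × 0.52 mg/L = 297.4 mg
CL = 159 mL/min = 159 × 0.06 = 9.540 L/h
Infusion rate = 9.540 L/h × 0.52 mg/L = 4.961 mg/h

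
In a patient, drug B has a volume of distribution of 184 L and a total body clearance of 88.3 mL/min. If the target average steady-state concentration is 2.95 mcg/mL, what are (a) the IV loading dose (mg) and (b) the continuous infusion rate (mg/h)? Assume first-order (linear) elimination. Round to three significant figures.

LD = Vd · C_target = 184.0 × 2.95 = 542.8 mg
CL = 88.3 mL/min = 88.3 × 0.06 = 5.298 L/h
Maintenance infusion rate = CL × Css = 5.298 × 2.95 = 15.63 mg/h

(a) 543 mg; (b) 15.6 mg/h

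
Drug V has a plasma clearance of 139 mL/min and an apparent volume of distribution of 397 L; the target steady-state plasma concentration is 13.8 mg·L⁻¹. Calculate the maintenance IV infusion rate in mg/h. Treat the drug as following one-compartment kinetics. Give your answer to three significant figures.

CL = 139 mL/min = 139 × 0.06 = 8.340 L/h
Vd does not affect the maintenance rate; only clearance governs steady-state input.
Rate = CL × Css = 8.340 × 13.8 = 115.1 mg/h

115 mg/h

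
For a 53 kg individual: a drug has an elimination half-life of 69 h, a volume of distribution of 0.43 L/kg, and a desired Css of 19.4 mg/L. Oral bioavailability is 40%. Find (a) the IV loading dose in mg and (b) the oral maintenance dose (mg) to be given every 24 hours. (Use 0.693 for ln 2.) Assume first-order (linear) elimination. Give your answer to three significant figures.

(a) 442 mg; (b) 266 mg

Total Vd = 0.43 × 53 = 22.79 L
LD = Vd × C = 22.79 × 19.4 = 442.1 mg
CL = 0.693 × Vd / t½ = 0.693 × 22.79 / 69 = 0.2289 L/h
D = CL × Css × τ / F = 0.2289 × 19.4 × 24 / 0.4 = 266.4 mg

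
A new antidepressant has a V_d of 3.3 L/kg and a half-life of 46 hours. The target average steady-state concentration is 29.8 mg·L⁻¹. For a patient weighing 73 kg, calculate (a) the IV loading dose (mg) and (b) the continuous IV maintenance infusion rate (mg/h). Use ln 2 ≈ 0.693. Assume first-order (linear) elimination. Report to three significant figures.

(a) 7180 mg; (b) 108 mg/h

Total Vd = 3.3 × 73 = 240.9 L
LD = Vd × C = 240.9 × 29.8 = 7179 mg
CL = 0.693 × Vd / t½ = 0.693 × 240.9 / 46 = 3.629 L/h
Infusion rate = CL × Css = 3.629 × 29.8 = 108.1 mg/h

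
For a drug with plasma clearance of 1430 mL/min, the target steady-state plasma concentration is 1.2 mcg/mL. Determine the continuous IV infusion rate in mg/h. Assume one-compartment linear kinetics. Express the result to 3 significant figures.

CL = 1430 mL/min = 1430 × 0.06 = 85.80 L/h
At steady state, infusion rate equals elimination rate: rate in = CL × Css.
Rate = CL × Css = 85.80 × 1.2 = 103.0 mg/h

103 mg/h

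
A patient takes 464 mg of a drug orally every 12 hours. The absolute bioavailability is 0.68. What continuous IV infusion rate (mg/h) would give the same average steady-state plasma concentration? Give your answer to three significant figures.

26.3 mg/h

Equivalent systemic input: infusion rate = F·D/τ.
Rate = 0.68 × 464 / 12 = 26.29 mg/h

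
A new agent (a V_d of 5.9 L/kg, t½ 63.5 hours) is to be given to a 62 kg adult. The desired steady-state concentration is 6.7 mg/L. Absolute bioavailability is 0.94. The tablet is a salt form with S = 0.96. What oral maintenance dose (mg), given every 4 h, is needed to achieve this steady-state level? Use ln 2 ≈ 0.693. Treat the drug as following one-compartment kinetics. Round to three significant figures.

Total Vd = 5.9 × 62 = 365.8 L
CL = 0.693 × Vd / t½ = 0.693 × 365.8 / 63.5 = 3.992 L/h
D = CL × Css × τ / F / S = 3.992 × 6.7 × 4 / 0.94 / 0.96 = 118.6 mg

119 mg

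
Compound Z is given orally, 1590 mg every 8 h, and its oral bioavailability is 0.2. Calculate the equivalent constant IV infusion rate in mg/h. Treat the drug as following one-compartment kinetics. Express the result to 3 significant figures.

Equivalent systemic input: infusion rate = F·D/τ.
Rate = 0.2 × 1590 / 8 = 39.75 mg/h

39.8 mg/h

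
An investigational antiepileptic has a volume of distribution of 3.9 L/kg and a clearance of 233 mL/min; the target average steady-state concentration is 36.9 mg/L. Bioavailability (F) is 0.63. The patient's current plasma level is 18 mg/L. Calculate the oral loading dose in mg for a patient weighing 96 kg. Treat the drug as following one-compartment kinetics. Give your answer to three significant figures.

11200 mg

Total Vd = 3.9 × 96 = 374.4 L
Concentration deficit ΔC = 36.9 − 18 = 18.90 mg/L
LD = Vd × ΔC / F = 374.4 × 18.90 / 0.63 = 11230 mg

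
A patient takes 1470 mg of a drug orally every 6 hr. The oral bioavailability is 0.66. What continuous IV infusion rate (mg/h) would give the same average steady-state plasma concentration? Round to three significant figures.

Equivalent systemic input: infusion rate = F·D/τ.
Rate = 0.66 × 1470 / 6 = 161.7 mg/h

162 mg/h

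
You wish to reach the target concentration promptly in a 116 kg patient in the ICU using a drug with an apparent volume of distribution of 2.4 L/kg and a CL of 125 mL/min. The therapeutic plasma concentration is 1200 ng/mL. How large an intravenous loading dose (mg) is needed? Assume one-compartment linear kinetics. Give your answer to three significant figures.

334 mg

Total Vd = 2.4 × 116 = 278.4 L
C = 1200 ng/mL = 1.200 mg/L
LD is governed by Vd — clearance does not enter the loading-dose calculation.
LD = Vd × C = 278.4 × 1.200 = 334.1 mg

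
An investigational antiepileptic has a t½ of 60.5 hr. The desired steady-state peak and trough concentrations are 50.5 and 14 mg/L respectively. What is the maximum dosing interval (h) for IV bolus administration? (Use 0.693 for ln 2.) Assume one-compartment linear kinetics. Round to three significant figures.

112 h

k = 0.693 / t½ = 0.693 / 60.5 = 0.01145 h⁻¹
Between IV bolus doses, concentration decays as C = C₀·e^(−kτ), so C_peak/C_trough = e^(kτ).
τ_max = ln(C_peak/C_trough) / k = ln(50.5/14) / 0.01145 = 1.283 / 0.01145 = 112.1 h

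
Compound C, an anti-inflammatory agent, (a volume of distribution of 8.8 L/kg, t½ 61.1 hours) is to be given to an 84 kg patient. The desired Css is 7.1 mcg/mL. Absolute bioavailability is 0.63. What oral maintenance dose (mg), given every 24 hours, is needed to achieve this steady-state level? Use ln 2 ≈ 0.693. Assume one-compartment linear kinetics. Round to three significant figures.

2270 mg

Total Vd = 8.8 × 84 = 739.2 L
k = 0.693/61.1 = 0.01134 h⁻¹, so CL = k·Vd = 0.01134 × 739.2 = 8.383 L/h
D = CL × Css × τ / F = 8.383 × 7.1 × 24 / 0.63 = 2267 mg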